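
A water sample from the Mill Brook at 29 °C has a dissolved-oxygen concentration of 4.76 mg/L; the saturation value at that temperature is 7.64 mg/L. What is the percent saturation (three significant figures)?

% saturation = C/C_s × 100 = 4.76/7.64 × 100 = 62.3 %.

62.3 % saturation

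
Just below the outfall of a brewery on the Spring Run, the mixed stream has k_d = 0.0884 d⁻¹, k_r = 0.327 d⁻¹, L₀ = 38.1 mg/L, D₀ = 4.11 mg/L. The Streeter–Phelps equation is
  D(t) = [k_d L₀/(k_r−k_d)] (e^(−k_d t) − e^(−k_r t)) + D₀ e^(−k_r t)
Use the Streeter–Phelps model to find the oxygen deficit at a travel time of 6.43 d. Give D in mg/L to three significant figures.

k_d L₀/(k_r−k_d) = 0.0884×38.1/(0.327−0.0884) = 3.368/0.2386 = 14.12 mg/L.
e^(−k_d t) = e^(−0.0884×6.430) = 0.5664; e^(−k_r t) = e^(−0.327×6.430) = 0.1221.
D = 14.12 × (0.5664 − 0.1221) + 4.11 × 0.1221 = 6.271 + 0.5020 = 6.773 mg/L.

D ≈ 6.77 mg/L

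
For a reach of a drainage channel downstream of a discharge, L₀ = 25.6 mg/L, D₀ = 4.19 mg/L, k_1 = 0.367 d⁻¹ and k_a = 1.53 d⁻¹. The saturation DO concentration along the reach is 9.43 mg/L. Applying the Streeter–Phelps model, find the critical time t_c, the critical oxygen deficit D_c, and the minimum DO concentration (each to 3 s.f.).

t_c = [1/(k_a−k_1)] ln[(k_a/k_1)(1 − D₀(k_a−k_1)/(k_1 L₀))]
= [1/(1.53−0.367)] ln[(1.53/0.367)(1 − 4.19×1.163/(0.367×25.6))]
= (1/1.163) ln[4.169 × 0.4813] = 0.8598 × ln(2.007) = 0.8598 × 0.6965 = 0.5989 d.
D_c = (k_1/k_a) L₀ e^(−k_1 t_c) = (0.367/1.53) × 25.6 × e^(−0.367×0.5989) = 0.2399 × 25.6 × 0.8027 = 4.929 mg/L.
Minimum DO = C_s − D_c = 9.43 − 4.929 = 4.501 mg/L.

t_c ≈ 0.599 d; D_c ≈ 4.93 mg/L; min DO ≈ 4.50 mg/L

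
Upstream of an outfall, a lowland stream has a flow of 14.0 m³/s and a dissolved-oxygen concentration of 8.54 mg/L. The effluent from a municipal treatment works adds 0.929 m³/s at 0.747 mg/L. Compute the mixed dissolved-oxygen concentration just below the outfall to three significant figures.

8.06 mg/L

Flow-weighted mixing: C = (Q_r C_r + Q_w C_w)/(Q_r + Q_w)
= (14.0×8.54 + 0.929×0.747)/(14.0 + 0.929) = 120.3/14.93 = 8.055 mg/L.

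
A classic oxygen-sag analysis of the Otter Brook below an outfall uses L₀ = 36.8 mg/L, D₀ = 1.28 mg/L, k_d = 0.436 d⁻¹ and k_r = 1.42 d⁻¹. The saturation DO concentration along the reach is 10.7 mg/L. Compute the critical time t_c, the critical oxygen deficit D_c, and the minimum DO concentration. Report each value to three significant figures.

With k_r/k_d = 3.257 and 1 − D₀(k_r−k_d)/(k_d L₀) = 0.9215,
t_c = ln(3.257 × 0.9215) / (1.42 − 0.436) = ln(3.001) / 0.9840 = 1.099/0.9840 = 1.117 d.
D_c = (k_d/k_r) L₀ e^(−k_d t_c) = (0.436/1.42) × 36.8 × e^(−0.436×1.117) = 0.3070 × 36.8 × 0.6145 = 6.943 mg/L.
Minimum DO = C_s − D_c = 10.7 − 6.943 = 3.757 mg/L.

t_c ≈ 1.12 d; D_c ≈ 6.94 mg/L; min DO ≈ 3.76 mg/L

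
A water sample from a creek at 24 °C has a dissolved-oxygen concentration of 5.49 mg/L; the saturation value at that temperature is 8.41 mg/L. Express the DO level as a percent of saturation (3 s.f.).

% saturation = C/C_s × 100 = 5.49/8.41 × 100 = 65.3 %.

65.3 % saturation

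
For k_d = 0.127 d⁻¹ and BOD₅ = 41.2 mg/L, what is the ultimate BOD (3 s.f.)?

L₀ ≈ 87.6 mg/L

BOD₅ = L₀(1 − e^(−5k_d)) ⇒ L₀ = BOD₅ / (1 − e^(−5×0.127))
= 41.2 / (1 − 0.5299) = 41.2 / 0.4701 = 87.65 mg/L.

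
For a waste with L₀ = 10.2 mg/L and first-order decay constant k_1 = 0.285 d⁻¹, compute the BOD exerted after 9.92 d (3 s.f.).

y_t = L₀(1 − e^(−k_1 t)) = 10.2 × (1 − e^(−0.285×9.92))
= 10.2 × (1 − 0.05918) = 10.2 × 0.9408 = 9.596 mg/L.

y ≈ 9.60 mg/L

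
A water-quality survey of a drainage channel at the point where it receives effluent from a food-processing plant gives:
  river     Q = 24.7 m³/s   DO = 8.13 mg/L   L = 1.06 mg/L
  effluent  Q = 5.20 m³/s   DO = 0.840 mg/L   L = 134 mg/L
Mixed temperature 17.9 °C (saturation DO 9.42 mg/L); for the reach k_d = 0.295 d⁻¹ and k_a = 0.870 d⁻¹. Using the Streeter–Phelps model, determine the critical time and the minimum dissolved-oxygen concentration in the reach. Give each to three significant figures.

Mixed DO = (24.7×8.13 + 5.20×0.840)/(24.7+5.20) = 205.2/29.90 = 6.862 mg/L.
Mixed L₀ = (24.7×1.06 + 5.20×134)/(29.90) = 723.0/29.90 = 24.18 mg/L.
Initial deficit D₀ = C_s − DO₀ = 9.42 − 6.862 = 2.558 mg/L.
t_c = (1/0.5750) ln[(0.870/0.295)(1 − 2.558×0.5750/(0.295×24.18))] = 1.739 × ln(2.341) = 1.479 d.
D_c = (0.295/0.870) × 24.18 × e^(−0.295×1.479) = 0.3391 × 24.18 × 0.6464 = 5.299 mg/L.
Minimum DO = 9.42 − 5.299 = 4.121 mg/L.

t_c ≈ 1.48 d; minimum DO ≈ 4.12 mg/L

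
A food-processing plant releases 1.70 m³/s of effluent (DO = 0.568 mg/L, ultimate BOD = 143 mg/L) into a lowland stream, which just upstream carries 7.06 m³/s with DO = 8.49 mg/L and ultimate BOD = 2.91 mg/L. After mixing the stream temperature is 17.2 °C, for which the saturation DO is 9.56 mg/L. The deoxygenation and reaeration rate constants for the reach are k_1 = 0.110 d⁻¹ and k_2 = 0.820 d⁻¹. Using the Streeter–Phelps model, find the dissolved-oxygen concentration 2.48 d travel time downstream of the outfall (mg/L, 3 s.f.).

DO ≈ 6.28 mg/L

Mixed DO = (7.06×8.49 + 1.70×0.568)/(7.06+1.70) = 60.91/8.760 = 6.953 mg/L.
Mixed L₀ = (7.06×2.91 + 1.70×143)/(8.760) = 263.6/8.760 = 30.10 mg/L.
Initial deficit D₀ = C_s − DO₀ = 9.56 − 6.953 = 2.607 mg/L.
D(2.48) = [0.110×30.10/(0.820−0.110)](e^(−0.110×2.48) − e^(−0.820×2.48)) + 2.607 e^(−0.820×2.48)
= 4.663 × (0.7612 − 0.1309) + 2.607 × 0.1309 = 3.281 mg/L.
DO = 9.56 − 3.281 = 6.279 mg/L.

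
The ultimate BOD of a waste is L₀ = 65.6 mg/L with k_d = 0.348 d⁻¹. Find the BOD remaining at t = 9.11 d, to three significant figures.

L_t = L₀ e^(−k_d t) = 65.6 × e^(−0.348×9.11) = 65.6 × 0.04199 = 2.755 mg/L.

L ≈ 2.75 mg/L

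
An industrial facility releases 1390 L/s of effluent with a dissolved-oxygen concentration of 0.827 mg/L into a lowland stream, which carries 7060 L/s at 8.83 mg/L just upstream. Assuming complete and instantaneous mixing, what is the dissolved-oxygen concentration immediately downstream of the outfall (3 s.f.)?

Flow-weighted mixing: C = (Q_r C_r + Q_w C_w)/(Q_r + Q_w)
= (7060×8.83 + 1390×0.827)/(7060 + 1390) = 63490/8450 = 7.514 mg/L.

7.51 mg/L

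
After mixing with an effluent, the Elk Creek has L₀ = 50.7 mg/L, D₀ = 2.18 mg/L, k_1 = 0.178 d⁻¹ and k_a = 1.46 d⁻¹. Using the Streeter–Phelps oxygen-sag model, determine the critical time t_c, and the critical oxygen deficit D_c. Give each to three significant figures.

At the critical point dD/dt = 0, so k_1 L₀ e^(−k_1 t) = k_a D. Substituting D(t) from the Streeter–Phelps equation and solving for t gives
t_c = ln[(k_a/k_1)(1 − D₀(k_a−k_1)/(k_1 L₀))] / (k_a−k_1).
Here k_a−k_1 = 1.282 d⁻¹ and 1 − D₀(k_a−k_1)/(k_1 L₀) = 1 − 2.18×1.282/(0.178×50.7) = 0.6903, so
t_c = ln(8.202 × 0.6903) / 1.282 = 1.734 / 1.282 = 1.352 d.
L(t_c) = L₀ e^(−k_1 t_c) = 50.7 × 0.7861 = 39.85 mg/L, and at the critical point k_a D_c = k_1 L, so D_c = (0.178/1.46) × 39.85 = 4.859 mg/L.

t_c ≈ 1.35 d; D_c ≈ 4.86 mg/L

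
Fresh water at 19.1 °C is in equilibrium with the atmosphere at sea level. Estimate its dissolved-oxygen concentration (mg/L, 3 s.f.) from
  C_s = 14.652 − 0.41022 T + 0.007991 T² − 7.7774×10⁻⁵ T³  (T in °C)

C_s = 14.652 − 0.41022×19.1 + 0.007991×19.1² − 7.7774×10⁻⁵×19.1³ = 9.190 mg/L.

C_s ≈ 9.19 mg/L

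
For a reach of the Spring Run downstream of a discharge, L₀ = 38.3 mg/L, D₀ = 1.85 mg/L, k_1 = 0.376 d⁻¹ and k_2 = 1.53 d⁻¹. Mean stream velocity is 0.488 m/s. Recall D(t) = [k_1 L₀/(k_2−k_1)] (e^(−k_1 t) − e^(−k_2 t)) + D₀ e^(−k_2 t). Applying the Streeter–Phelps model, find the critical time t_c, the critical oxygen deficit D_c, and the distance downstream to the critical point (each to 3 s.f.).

t_c ≈ 1.08 d; D_c ≈ 6.28 mg/L; x_c ≈ 45.4 km

At the critical point dD/dt = 0, so k_1 L₀ e^(−k_1 t) = k_2 D. Substituting D(t) from the Streeter–Phelps equation and solving for t gives
t_c = ln[(k_2/k_1)(1 − D₀(k_2−k_1)/(k_1 L₀))] / (k_2−k_1).
Here k_2−k_1 = 1.154 d⁻¹ and 1 − D₀(k_2−k_1)/(k_1 L₀) = 1 − 1.85×1.154/(0.376×38.3) = 0.8518, so
t_c = ln(4.069 × 0.8518) / 1.154 = 1.243 / 1.154 = 1.077 d.
D_c = (k_1/k_2) L₀ e^(−k_1 t_c) = (0.376/1.53) × 38.3 × e^(−0.376×1.077) = 0.2458 × 38.3 × 0.6670 = 6.278 mg/L.
x_c = v t_c = 0.488 m/s × 1.077 d × 86400 s/d = 45410 m ≈ 45.4 km.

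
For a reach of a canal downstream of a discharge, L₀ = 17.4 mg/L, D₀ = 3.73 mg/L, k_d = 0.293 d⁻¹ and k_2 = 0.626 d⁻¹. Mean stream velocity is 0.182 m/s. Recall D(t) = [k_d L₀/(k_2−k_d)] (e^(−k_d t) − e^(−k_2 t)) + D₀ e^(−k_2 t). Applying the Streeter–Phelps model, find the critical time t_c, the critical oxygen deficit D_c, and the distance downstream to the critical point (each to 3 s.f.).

t_c = [1/(k_2−k_d)] ln[(k_2/k_d)(1 − D₀(k_2−k_d)/(k_d L₀))]
= [1/(0.626−0.293)] ln[(0.626/0.293)(1 − 3.73×0.3330/(0.293×17.4))]
= (1/0.3330) ln[2.137 × 0.7564] = 3.003 × ln(1.616) = 3.003 × 0.4799 = 1.441 d.
L(t_c) = L₀ e^(−k_d t_c) = 17.4 × 0.6555 = 11.41 mg/L, and at the critical point k_2 D_c = k_d L, so D_c = (0.293/0.626) × 11.41 = 5.339 mg/L.
x_c = v t_c = 0.182 m/s × 1.441 d × 86400 s/d = 22660 m ≈ 22.7 km.

t_c ≈ 1.44 d; D_c ≈ 5.34 mg/L; x_c ≈ 22.7 km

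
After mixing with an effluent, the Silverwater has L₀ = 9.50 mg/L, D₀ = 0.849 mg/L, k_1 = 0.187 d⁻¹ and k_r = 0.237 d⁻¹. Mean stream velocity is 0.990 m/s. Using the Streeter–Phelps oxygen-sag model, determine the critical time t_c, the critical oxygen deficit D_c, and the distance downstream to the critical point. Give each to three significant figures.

t_c ≈ 4.26 d; D_c ≈ 3.38 mg/L; x_c ≈ 364 km

t_c = [1/(k_r−k_1)] ln[(k_r/k_1)(1 − D₀(k_r−k_1)/(k_1 L₀))]
= [1/(0.237−0.187)] ln[(0.237/0.187)(1 − 0.849×0.05000/(0.187×9.50))]
= (1/0.05000) ln[1.267 × 0.9761] = 20.00 × ln(1.237) = 20.00 × 0.2128 = 4.255 d.
L(t_c) = L₀ e^(−k_1 t_c) = 9.50 × 0.4512 = 4.287 mg/L, and at the critical point k_r D_c = k_1 L, so D_c = (0.187/0.237) × 4.287 = 3.382 mg/L.
x_c = v t_c = 0.990 m/s × 4.255 d × 86400 s/d = 364000 m ≈ 364 km.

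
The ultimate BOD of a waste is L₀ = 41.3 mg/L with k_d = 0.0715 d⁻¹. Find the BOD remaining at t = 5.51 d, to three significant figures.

L ≈ 27.9 mg/L

L_t = L₀ e^(−k_d t) = 41.3 × e^(−0.0715×5.51) = 41.3 × 0.6744 = 27.85 mg/L.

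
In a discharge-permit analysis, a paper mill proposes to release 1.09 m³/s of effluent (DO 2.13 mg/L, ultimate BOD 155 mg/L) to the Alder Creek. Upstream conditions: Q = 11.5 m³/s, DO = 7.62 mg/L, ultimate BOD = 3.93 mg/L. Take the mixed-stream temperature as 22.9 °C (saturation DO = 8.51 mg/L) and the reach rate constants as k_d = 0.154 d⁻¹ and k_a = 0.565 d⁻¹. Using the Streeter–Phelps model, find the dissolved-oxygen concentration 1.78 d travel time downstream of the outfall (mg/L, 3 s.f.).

DO ≈ 5.50 mg/L

Mixed DO = (11.5×7.62 + 1.09×2.13)/(11.5+1.09) = 89.95/12.59 = 7.145 mg/L.
Mixed L₀ = (11.5×3.93 + 1.09×155)/(12.59) = 214.1/12.59 = 17.01 mg/L.
Initial deficit D₀ = C_s − DO₀ = 8.51 − 7.145 = 1.365 mg/L.
D(1.78) = [0.154×17.01/(0.565−0.154)](e^(−0.154×1.78) − e^(−0.565×1.78)) + 1.365 e^(−0.565×1.78)
= 6.373 × (0.7602 − 0.3658) + 1.365 × 0.3658 = 3.013 mg/L.
DO = 8.51 − 3.013 = 5.497 mg/L.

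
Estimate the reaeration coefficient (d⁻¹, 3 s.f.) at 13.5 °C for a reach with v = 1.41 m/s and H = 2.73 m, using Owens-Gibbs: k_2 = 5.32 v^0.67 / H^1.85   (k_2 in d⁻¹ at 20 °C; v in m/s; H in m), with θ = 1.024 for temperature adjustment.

k_2 ≈ 0.895 d⁻¹

k_2(20) = 5.32 × 1.41^0.67 / 2.73^1.85 = 5.32 × 1.259 / 6.411 = 1.045 d⁻¹.
k_2(13.5) = 1.045 × 1.024^(13.5−20) = 1.045 × 0.8571 = 0.8954 d⁻¹.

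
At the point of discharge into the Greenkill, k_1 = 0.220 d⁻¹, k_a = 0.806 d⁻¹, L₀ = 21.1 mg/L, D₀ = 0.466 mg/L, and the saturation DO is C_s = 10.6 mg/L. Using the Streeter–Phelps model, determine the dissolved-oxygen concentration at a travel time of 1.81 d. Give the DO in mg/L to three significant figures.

k_1 L₀/(k_a−k_1) = 0.220×21.1/(0.806−0.220) = 4.642/0.5860 = 7.922 mg/L.
e^(−k_1 t) = e^(−0.220×1.810) = 0.6715; e^(−k_a t) = e^(−0.806×1.810) = 0.2325.
D = 7.922 × (0.6715 − 0.2325) + 0.466 × 0.2325 = 3.478 + 0.1083 = 3.586 mg/L.
DO = C_s − D = 10.6 − 3.586 = 7.014 mg/L.

DO ≈ 7.01 mg/L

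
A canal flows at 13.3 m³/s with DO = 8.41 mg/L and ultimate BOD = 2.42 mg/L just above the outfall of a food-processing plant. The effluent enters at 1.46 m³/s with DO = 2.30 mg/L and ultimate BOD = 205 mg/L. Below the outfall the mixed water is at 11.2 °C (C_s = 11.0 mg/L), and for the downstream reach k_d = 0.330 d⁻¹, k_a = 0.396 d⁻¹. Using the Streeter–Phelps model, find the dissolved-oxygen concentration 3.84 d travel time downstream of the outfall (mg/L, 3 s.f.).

Mixed DO = (13.3×8.41 + 1.46×2.30)/(13.3+1.46) = 115.2/14.76 = 7.806 mg/L.
Mixed L₀ = (13.3×2.42 + 1.46×205)/(14.76) = 331.5/14.76 = 22.46 mg/L.
Initial deficit D₀ = C_s − DO₀ = 11.0 − 7.806 = 3.194 mg/L.
D(3.84) = [0.330×22.46/(0.396−0.330)](e^(−0.330×3.84) − e^(−0.396×3.84)) + 3.194 e^(−0.396×3.84)
= 112.3 × (0.2816 − 0.2186) + 3.194 × 0.2186 = 7.778 mg/L.
DO = 11.0 − 7.778 = 3.222 mg/L.

DO ≈ 3.22 mg/L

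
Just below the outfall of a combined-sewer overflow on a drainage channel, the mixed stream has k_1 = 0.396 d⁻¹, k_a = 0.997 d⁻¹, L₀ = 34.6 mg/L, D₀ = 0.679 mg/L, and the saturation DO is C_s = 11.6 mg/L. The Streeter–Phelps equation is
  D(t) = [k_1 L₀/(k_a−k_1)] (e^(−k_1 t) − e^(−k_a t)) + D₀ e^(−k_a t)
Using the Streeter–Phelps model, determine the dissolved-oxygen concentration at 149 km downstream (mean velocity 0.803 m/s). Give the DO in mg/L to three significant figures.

DO ≈ 4.46 mg/L

Travel time t = x/v = 149 km / (0.803 m/s) = 149000 m / 0.803 m/s = 185600 s = 2.148 d.
k_1 L₀/(k_a−k_1) = 0.396×34.6/(0.997−0.396) = 13.70/0.6010 = 22.80 mg/L.
e^(−k_1 t) = e^(−0.396×2.148) = 0.4272; e^(−k_a t) = e^(−0.997×2.148) = 0.1175.
D = 22.80 × (0.4272 − 0.1175) + 0.679 × 0.1175 = 7.061 + 0.07979 = 7.140 mg/L.
DO = C_s − D = 11.6 − 7.140 = 4.460 mg/L.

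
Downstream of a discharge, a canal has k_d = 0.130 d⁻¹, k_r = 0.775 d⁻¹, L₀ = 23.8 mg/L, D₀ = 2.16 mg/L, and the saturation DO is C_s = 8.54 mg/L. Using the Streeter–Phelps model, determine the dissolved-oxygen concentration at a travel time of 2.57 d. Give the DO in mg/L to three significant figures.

k_d L₀/(k_r−k_d) = 0.130×23.8/(0.775−0.130) = 3.094/0.6450 = 4.797 mg/L.
e^(−k_d t) = e^(−0.130×2.570) = 0.7160; e^(−k_r t) = e^(−0.775×2.570) = 0.1365.
D = 4.797 × (0.7160 − 0.1365) + 2.16 × 0.1365 = 2.780 + 0.2947 = 3.075 mg/L.
DO = C_s − D = 8.54 − 3.075 = 5.465 mg/L.

DO ≈ 5.47 mg/L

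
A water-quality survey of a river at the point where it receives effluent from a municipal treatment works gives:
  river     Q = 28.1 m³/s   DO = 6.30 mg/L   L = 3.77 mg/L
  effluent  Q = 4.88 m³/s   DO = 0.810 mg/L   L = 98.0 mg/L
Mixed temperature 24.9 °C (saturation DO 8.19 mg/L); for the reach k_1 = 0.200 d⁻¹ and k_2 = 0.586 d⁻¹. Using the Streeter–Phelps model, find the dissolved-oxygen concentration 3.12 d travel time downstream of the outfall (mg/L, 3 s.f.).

DO ≈ 4.31 mg/L

Mixed DO = (28.1×6.30 + 4.88×0.810)/(28.1+4.88) = 181.0/32.98 = 5.488 mg/L.
Mixed L₀ = (28.1×3.77 + 4.88×98.0)/(32.98) = 584.2/32.98 = 17.71 mg/L.
Initial deficit D₀ = C_s − DO₀ = 8.19 − 5.488 = 2.702 mg/L.
D(3.12) = [0.200×17.71/(0.586−0.200)](e^(−0.200×3.12) − e^(−0.586×3.12)) + 2.702 e^(−0.586×3.12)
= 9.178 × (0.5358 − 0.1607) + 2.702 × 0.1607 = 3.877 mg/L.
DO = 8.19 − 3.877 = 4.313 mg/L.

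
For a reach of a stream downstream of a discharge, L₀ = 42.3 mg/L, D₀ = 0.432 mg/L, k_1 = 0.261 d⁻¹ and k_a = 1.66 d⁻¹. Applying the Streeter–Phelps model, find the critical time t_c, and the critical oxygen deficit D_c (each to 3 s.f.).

With k_a/k_1 = 6.360 and 1 − D₀(k_a−k_1)/(k_1 L₀) = 0.9453,
t_c = ln(6.360 × 0.9453) / (1.66 − 0.261) = ln(6.012) / 1.399 = 1.794/1.399 = 1.282 d.
D_c = (k_1/k_a) L₀ e^(−k_1 t_c) = (0.261/1.66) × 42.3 × e^(−0.261×1.282) = 0.1572 × 42.3 × 0.7156 = 4.759 mg/L.

t_c ≈ 1.28 d; D_c ≈ 4.76 mg/L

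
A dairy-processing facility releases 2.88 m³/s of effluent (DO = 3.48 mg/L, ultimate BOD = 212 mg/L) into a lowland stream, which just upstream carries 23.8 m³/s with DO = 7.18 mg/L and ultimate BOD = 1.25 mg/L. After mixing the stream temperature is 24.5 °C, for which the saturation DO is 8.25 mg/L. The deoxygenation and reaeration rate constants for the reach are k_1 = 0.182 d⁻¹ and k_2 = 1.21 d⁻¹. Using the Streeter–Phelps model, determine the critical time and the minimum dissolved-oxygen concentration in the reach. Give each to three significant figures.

Mixed DO = (23.8×7.18 + 2.88×3.48)/(23.8+2.88) = 180.9/26.68 = 6.781 mg/L.
Mixed L₀ = (23.8×1.25 + 2.88×212)/(26.68) = 640.3/26.68 = 24.00 mg/L.
Initial deficit D₀ = C_s − DO₀ = 8.25 − 6.781 = 1.469 mg/L.
t_c = (1/1.028) ln[(1.21/0.182)(1 − 1.469×1.028/(0.182×24.00))] = 0.9728 × ln(4.349) = 1.430 d.
D_c = (0.182/1.21) × 24.00 × e^(−0.182×1.430) = 0.1504 × 24.00 × 0.7709 = 2.783 mg/L.
Minimum DO = 8.25 − 2.783 = 5.467 mg/L.

t_c ≈ 1.43 d; minimum DO ≈ 5.47 mg/L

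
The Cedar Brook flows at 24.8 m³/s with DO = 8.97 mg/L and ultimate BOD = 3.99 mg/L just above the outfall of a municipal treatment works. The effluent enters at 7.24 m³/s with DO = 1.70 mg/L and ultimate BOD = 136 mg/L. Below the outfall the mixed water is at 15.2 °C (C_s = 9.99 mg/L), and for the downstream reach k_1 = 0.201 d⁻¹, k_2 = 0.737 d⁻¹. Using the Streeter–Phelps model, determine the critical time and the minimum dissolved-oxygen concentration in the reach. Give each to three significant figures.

Mixed DO = (24.8×8.97 + 7.24×1.70)/(24.8+7.24) = 234.8/32.04 = 7.327 mg/L.
Mixed L₀ = (24.8×3.99 + 7.24×136)/(32.04) = 1084/32.04 = 33.82 mg/L.
Initial deficit D₀ = C_s − DO₀ = 9.99 − 7.327 = 2.663 mg/L.
t_c = (1/0.5360) ln[(0.737/0.201)(1 − 2.663×0.5360/(0.201×33.82))] = 1.866 × ln(2.897) = 1.984 d.
D_c = (0.201/0.737) × 33.82 × e^(−0.201×1.984) = 0.2727 × 33.82 × 0.6711 = 6.190 mg/L.
Minimum DO = 9.99 − 6.190 = 3.800 mg/L.

t_c ≈ 1.98 d; minimum DO ≈ 3.80 mg/L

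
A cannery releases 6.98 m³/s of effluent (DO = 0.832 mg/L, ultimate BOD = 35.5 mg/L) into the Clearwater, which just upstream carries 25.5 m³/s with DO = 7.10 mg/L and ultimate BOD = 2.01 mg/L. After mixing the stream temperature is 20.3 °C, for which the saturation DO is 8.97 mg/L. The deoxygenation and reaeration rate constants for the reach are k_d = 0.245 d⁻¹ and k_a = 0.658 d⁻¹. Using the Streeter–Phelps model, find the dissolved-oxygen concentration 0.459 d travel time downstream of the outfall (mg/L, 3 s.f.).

DO ≈ 5.75 mg/L

Mixed DO = (25.5×7.10 + 6.98×0.832)/(25.5+6.98) = 186.9/32.48 = 5.753 mg/L.
Mixed L₀ = (25.5×2.01 + 6.98×35.5)/(32.48) = 299.0/32.48 = 9.207 mg/L.
Initial deficit D₀ = C_s − DO₀ = 8.97 − 5.753 = 3.217 mg/L.
D(0.459) = [0.245×9.207/(0.658−0.245)](e^(−0.245×0.459) − e^(−0.658×0.459)) + 3.217 e^(−0.658×0.459)
= 5.462 × (0.8936 − 0.7393) + 3.217 × 0.7393 = 3.221 mg/L.
DO = 8.97 − 3.221 = 5.749 mg/L.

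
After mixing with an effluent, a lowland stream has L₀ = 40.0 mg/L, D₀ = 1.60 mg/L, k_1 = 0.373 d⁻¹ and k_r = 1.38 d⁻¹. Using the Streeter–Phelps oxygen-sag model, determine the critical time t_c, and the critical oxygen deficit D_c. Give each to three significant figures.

t_c = [1/(k_r−k_1)] ln[(k_r/k_1)(1 − D₀(k_r−k_1)/(k_1 L₀))]
= [1/(1.38−0.373)] ln[(1.38/0.373)(1 − 1.60×1.007/(0.373×40.0))]
= (1/1.007) ln[3.700 × 0.8920] = 0.9930 × ln(3.300) = 0.9930 × 1.194 = 1.186 d.
D_c = (k_1/k_r) L₀ e^(−k_1 t_c) = (0.373/1.38) × 40.0 × e^(−0.373×1.186) = 0.2703 × 40.0 × 0.6426 = 6.947 mg/L.

t_c ≈ 1.19 d; D_c ≈ 6.95 mg/L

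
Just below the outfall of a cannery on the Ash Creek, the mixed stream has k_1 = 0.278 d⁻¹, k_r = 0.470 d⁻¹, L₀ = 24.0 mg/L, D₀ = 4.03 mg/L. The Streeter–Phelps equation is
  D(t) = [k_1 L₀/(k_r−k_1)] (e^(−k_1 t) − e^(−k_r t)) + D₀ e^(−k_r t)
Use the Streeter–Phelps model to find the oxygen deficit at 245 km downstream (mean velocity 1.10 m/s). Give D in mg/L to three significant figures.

Travel time t = x/v = 245 km / (1.10 m/s) = 245000 m / 1.10 m/s = 222700 s = 2.578 d.
k_1 L₀/(k_r−k_1) = 0.278×24.0/(0.470−0.278) = 6.672/0.1920 = 34.75 mg/L.
e^(−k_1 t) = e^(−0.278×2.578) = 0.4884; e^(−k_r t) = e^(−0.470×2.578) = 0.2977.
D = 34.75 × (0.4884 − 0.2977) + 4.03 × 0.2977 = 6.626 + 1.200 = 7.825 mg/L.

D ≈ 7.83 mg/L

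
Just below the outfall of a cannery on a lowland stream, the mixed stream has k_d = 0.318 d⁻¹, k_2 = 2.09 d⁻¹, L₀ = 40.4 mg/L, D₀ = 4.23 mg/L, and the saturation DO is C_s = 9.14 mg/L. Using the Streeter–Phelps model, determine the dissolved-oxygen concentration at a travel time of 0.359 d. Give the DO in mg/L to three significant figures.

k_d L₀/(k_2−k_d) = 0.318×40.4/(2.09−0.318) = 12.85/1.772 = 7.250 mg/L.
e^(−k_d t) = e^(−0.318×0.3590) = 0.8921; e^(−k_2 t) = e^(−2.09×0.3590) = 0.4722.
D = 7.250 × (0.8921 − 0.4722) + 4.23 × 0.4722 = 3.044 + 1.997 = 5.042 mg/L.
DO = C_s − D = 9.14 − 5.042 = 4.098 mg/L.

DO ≈ 4.10 mg/L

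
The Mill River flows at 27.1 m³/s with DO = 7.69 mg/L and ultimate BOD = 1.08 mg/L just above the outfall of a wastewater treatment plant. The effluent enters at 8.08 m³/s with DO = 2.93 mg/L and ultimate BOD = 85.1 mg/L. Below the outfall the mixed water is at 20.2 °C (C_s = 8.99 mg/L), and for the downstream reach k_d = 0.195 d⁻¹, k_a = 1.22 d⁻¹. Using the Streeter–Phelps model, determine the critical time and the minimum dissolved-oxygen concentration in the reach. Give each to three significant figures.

t_c ≈ 0.852 d; minimum DO ≈ 6.23 mg/L

Mixed DO = (27.1×7.69 + 8.08×2.93)/(27.1+8.08) = 232.1/35.18 = 6.597 mg/L.
Mixed L₀ = (27.1×1.08 + 8.08×85.1)/(35.18) = 716.9/35.18 = 20.38 mg/L.
Initial deficit D₀ = C_s − DO₀ = 8.99 − 6.597 = 2.393 mg/L.
t_c = (1/1.025) ln[(1.22/0.195)(1 − 2.393×1.025/(0.195×20.38))] = 0.9756 × ln(2.394) = 0.8517 d.
D_c = (0.195/1.22) × 20.38 × e^(−0.195×0.8517) = 0.1598 × 20.38 × 0.8470 = 2.759 mg/L.
Minimum DO = 8.99 − 2.759 = 6.231 mg/L.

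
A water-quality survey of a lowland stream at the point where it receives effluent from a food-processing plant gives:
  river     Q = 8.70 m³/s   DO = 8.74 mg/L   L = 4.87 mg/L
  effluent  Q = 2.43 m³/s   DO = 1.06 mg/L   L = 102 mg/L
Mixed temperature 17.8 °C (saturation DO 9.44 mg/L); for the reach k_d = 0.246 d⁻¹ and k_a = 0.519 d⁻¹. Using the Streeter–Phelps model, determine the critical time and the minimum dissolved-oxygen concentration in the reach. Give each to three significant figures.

t_c ≈ 2.34 d; minimum DO ≈ 2.50 mg/L

Mixed DO = (8.70×8.74 + 2.43×1.06)/(8.70+2.43) = 78.61/11.13 = 7.063 mg/L.
Mixed L₀ = (8.70×4.87 + 2.43×102)/(11.13) = 290.2/11.13 = 26.08 mg/L.
Initial deficit D₀ = C_s − DO₀ = 9.44 − 7.063 = 2.377 mg/L.
t_c = (1/0.2730) ln[(0.519/0.246)(1 − 2.377×0.2730/(0.246×26.08))] = 3.663 × ln(1.896) = 2.344 d.
D_c = (0.246/0.519) × 26.08 × e^(−0.246×2.344) = 0.4740 × 26.08 × 0.5618 = 6.944 mg/L.
Minimum DO = 9.44 − 6.944 = 2.496 mg/L.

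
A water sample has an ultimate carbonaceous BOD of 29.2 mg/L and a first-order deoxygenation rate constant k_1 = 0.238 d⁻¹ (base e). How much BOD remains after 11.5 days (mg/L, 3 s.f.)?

L_t = L₀ e^(−k_1 t) = 29.2 × e^(−0.238×11.5) = 29.2 × 0.06476 = 1.891 mg/L.

L ≈ 1.89 mg/L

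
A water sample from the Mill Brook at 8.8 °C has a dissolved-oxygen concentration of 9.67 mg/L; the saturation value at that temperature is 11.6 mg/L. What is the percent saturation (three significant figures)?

83.4 % saturation

% saturation = C/C_s × 100 = 9.67/11.6 × 100 = 83.4 %.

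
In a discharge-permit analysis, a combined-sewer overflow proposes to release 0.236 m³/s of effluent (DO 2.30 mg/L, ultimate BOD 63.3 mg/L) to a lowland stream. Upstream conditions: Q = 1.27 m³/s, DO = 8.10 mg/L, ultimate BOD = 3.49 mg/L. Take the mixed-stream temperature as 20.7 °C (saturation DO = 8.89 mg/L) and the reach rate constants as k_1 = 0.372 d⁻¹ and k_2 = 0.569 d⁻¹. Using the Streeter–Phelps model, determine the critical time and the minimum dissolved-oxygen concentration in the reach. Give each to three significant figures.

Mixed DO = (1.27×8.10 + 0.236×2.30)/(1.27+0.236) = 10.83/1.506 = 7.191 mg/L.
Mixed L₀ = (1.27×3.49 + 0.236×63.3)/(1.506) = 19.37/1.506 = 12.86 mg/L.
Initial deficit D₀ = C_s − DO₀ = 8.89 − 7.191 = 1.699 mg/L.
t_c = (1/0.1970) ln[(0.569/0.372)(1 − 1.699×0.1970/(0.372×12.86))] = 5.076 × ln(1.423) = 1.789 d.
D_c = (0.372/0.569) × 12.86 × e^(−0.372×1.789) = 0.6538 × 12.86 × 0.5140 = 4.322 mg/L.
Minimum DO = 8.89 − 4.322 = 4.568 mg/L.

t_c ≈ 1.79 d; minimum DO ≈ 4.57 mg/L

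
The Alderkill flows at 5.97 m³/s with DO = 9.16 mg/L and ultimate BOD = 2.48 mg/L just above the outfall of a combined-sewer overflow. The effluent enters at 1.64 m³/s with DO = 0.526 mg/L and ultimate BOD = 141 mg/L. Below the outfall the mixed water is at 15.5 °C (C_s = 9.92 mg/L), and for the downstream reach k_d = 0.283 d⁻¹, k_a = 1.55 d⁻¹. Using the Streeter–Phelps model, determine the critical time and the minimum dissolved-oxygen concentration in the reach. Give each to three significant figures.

Mixed DO = (5.97×9.16 + 1.64×0.526)/(5.97+1.64) = 55.55/7.610 = 7.299 mg/L.
Mixed L₀ = (5.97×2.48 + 1.64×141)/(7.610) = 246.0/7.610 = 32.33 mg/L.
Initial deficit D₀ = C_s − DO₀ = 9.92 − 7.299 = 2.621 mg/L.
t_c = (1/1.267) ln[(1.55/0.283)(1 − 2.621×1.267/(0.283×32.33))] = 0.7893 × ln(3.489) = 0.9864 d.
D_c = (0.283/1.55) × 32.33 × e^(−0.283×0.9864) = 0.1826 × 32.33 × 0.7564 = 4.465 mg/L.
Minimum DO = 9.92 − 4.465 = 5.455 mg/L.

t_c ≈ 0.986 d; minimum DO ≈ 5.45 mg/L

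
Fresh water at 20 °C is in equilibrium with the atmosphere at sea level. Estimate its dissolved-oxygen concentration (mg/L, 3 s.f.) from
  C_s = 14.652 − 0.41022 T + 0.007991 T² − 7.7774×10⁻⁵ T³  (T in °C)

C_s = 14.652 − 0.41022×20 + 0.007991×20² − 7.7774×10⁻⁵×20³ = 9.022 mg/L.

C_s ≈ 9.02 mg/L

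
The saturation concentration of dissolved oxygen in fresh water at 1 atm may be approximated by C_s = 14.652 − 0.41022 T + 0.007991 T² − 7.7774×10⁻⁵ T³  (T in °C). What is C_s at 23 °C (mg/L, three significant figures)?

C_s ≈ 8.50 mg/L

C_s = 14.652 − 0.41022×23 + 0.007991×23² − 7.7774×10⁻⁵×23³ = 8.498 mg/L.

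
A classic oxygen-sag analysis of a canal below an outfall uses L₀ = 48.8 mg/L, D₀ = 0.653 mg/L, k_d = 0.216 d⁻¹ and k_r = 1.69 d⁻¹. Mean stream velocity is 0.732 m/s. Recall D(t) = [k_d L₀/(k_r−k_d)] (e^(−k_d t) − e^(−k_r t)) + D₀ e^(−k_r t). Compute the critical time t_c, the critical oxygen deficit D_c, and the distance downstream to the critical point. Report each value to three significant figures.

At the critical point dD/dt = 0, so k_d L₀ e^(−k_d t) = k_r D. Substituting D(t) from the Streeter–Phelps equation and solving for t gives
t_c = ln[(k_r/k_d)(1 − D₀(k_r−k_d)/(k_d L₀))] / (k_r−k_d).
Here k_r−k_d = 1.474 d⁻¹ and 1 − D₀(k_r−k_d)/(k_d L₀) = 1 − 0.653×1.474/(0.216×48.8) = 0.9087, so
t_c = ln(7.824 × 0.9087) / 1.474 = 1.961 / 1.474 = 1.331 d.
L(t_c) = L₀ e^(−k_d t_c) = 48.8 × 0.7502 = 36.61 mg/L, and at the critical point k_r D_c = k_d L, so D_c = (0.216/1.69) × 36.61 = 4.679 mg/L.
x_c = v t_c = 0.732 m/s × 1.331 d × 86400 s/d = 84160 m ≈ 84.2 km.

t_c ≈ 1.33 d; D_c ≈ 4.68 mg/L; x_c ≈ 84.2 km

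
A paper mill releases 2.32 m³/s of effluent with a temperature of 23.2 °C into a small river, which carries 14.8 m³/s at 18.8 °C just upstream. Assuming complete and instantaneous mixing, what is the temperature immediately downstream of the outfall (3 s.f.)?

Flow-weighted mixing: C = (Q_r C_r + Q_w C_w)/(Q_r + Q_w)
= (14.8×18.8 + 2.32×23.2)/(14.8 + 2.32) = 332.1/17.12 = 19.40 °C.

19.4 °C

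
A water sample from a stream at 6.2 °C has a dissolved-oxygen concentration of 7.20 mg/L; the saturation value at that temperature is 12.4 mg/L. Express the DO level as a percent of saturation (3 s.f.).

58.1 % saturation

% saturation = C/C_s × 100 = 7.20/12.4 × 100 = 58.1 %.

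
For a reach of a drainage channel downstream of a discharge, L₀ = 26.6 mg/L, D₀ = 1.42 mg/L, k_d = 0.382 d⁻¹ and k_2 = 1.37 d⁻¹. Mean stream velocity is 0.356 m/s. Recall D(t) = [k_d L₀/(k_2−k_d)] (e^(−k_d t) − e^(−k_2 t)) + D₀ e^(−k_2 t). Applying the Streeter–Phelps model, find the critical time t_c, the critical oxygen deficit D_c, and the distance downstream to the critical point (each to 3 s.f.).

At the critical point dD/dt = 0, so k_d L₀ e^(−k_d t) = k_2 D. Substituting D(t) from the Streeter–Phelps equation and solving for t gives
t_c = ln[(k_2/k_d)(1 − D₀(k_2−k_d)/(k_d L₀))] / (k_2−k_d).
Here k_2−k_d = 0.9880 d⁻¹ and 1 − D₀(k_2−k_d)/(k_d L₀) = 1 − 1.42×0.9880/(0.382×26.6) = 0.8619, so
t_c = ln(3.586 × 0.8619) / 0.9880 = 1.129 / 0.9880 = 1.142 d.
D_c = (k_d/k_2) L₀ e^(−k_d t_c) = (0.382/1.37) × 26.6 × e^(−0.382×1.142) = 0.2788 × 26.6 × 0.6464 = 4.794 mg/L.
x_c = v t_c = 0.356 m/s × 1.142 d × 86400 s/d = 35130 m ≈ 35.1 km.

t_c ≈ 1.14 d; D_c ≈ 4.79 mg/L; x_c ≈ 35.1 km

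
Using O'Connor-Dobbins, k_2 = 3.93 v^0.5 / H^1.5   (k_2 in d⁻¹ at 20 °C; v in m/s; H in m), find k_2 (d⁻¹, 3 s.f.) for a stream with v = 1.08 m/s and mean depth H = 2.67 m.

k_2 ≈ 0.936 d⁻¹

k_2 = 3.93 × 1.08^0.5 / 2.67^1.5 = 3.93 × 1.039 / 4.363 = 0.9361 d⁻¹.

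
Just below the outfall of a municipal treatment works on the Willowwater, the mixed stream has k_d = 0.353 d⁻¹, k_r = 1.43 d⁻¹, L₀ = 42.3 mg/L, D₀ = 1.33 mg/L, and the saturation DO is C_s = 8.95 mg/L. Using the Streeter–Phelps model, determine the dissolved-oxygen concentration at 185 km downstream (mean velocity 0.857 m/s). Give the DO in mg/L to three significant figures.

Travel time t = x/v = 185 km / (0.857 m/s) = 185000 m / 0.857 m/s = 215900 s = 2.498 d.
k_d L₀/(k_r−k_d) = 0.353×42.3/(1.43−0.353) = 14.93/1.077 = 13.86 mg/L.
e^(−k_d t) = e^(−0.353×2.498) = 0.4140; e^(−k_r t) = e^(−1.43×2.498) = 0.02808.
D = 13.86 × (0.4140 − 0.02808) + 1.33 × 0.02808 = 5.350 + 0.03734 = 5.387 mg/L.
DO = C_s − D = 8.95 − 5.387 = 3.563 mg/L.

DO ≈ 3.56 mg/L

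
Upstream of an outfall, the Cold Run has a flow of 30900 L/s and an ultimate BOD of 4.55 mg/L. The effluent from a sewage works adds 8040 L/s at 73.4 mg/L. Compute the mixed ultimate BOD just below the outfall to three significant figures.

18.8 mg/L

Flow-weighted mixing: C = (Q_r C_r + Q_w C_w)/(Q_r + Q_w)
= (30900×4.55 + 8040×73.4)/(30900 + 8040) = 730700/38940 = 18.77 mg/L.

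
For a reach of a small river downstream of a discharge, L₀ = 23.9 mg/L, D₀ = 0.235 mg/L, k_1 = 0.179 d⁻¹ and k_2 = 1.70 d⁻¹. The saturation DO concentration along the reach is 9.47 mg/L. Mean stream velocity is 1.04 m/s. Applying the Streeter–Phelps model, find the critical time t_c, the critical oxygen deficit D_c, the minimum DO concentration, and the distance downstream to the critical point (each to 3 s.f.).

At the critical point dD/dt = 0, so k_1 L₀ e^(−k_1 t) = k_2 D. Substituting D(t) from the Streeter–Phelps equation and solving for t gives
t_c = ln[(k_2/k_1)(1 − D₀(k_2−k_1)/(k_1 L₀))] / (k_2−k_1).
Here k_2−k_1 = 1.521 d⁻¹ and 1 − D₀(k_2−k_1)/(k_1 L₀) = 1 − 0.235×1.521/(0.179×23.9) = 0.9165, so
t_c = ln(9.497 × 0.9165) / 1.521 = 2.164 / 1.521 = 1.423 d.
D_c = (k_1/k_2) L₀ e^(−k_1 t_c) = (0.179/1.70) × 23.9 × e^(−0.179×1.423) = 0.1053 × 23.9 × 0.7752 = 1.951 mg/L.
Minimum DO = C_s − D_c = 9.47 − 1.951 = 7.519 mg/L.
x_c = v t_c = 1.04 m/s × 1.423 d × 86400 s/d = 127800 m ≈ 128 km.

t_c ≈ 1.42 d; D_c ≈ 1.95 mg/L; min DO ≈ 7.52 mg/L; x_c ≈ 128 km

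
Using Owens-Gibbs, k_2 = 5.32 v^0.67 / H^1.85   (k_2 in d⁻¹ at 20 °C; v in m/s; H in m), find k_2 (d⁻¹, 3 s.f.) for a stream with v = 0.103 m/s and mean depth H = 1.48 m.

k_2 ≈ 0.562 d⁻¹

k_2 = 5.32 × 0.103^0.67 / 1.48^1.85 = 5.32 × 0.2181 / 2.065 = 0.5617 d⁻¹.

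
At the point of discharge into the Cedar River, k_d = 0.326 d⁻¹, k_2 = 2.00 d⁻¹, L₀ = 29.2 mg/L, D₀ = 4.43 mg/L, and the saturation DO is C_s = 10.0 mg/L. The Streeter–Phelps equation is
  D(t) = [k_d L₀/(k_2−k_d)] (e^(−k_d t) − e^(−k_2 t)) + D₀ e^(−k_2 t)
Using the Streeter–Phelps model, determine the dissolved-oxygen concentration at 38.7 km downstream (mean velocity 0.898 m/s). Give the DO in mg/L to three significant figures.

Travel time t = x/v = 38.7 km / (0.898 m/s) = 38700 m / 0.898 m/s = 43100 s = 0.4988 d.
k_d L₀/(k_2−k_d) = 0.326×29.2/(2.00−0.326) = 9.519/1.674 = 5.686 mg/L.
e^(−k_d t) = e^(−0.326×0.4988) = 0.8499; e^(−k_2 t) = e^(−2.00×0.4988) = 0.3688.
D = 5.686 × (0.8499 − 0.3688) + 4.43 × 0.3688 = 2.736 + 1.634 = 4.370 mg/L.
DO = C_s − D = 10.0 − 4.370 = 5.630 mg/L.

DO ≈ 5.63 mg/L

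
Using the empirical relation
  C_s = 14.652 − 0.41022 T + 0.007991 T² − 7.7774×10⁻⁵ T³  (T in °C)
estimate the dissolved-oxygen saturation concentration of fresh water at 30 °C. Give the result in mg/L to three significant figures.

C_s = 14.652 − 0.41022×30 + 0.007991×30² − 7.7774×10⁻⁵×30³ = 7.437 mg/L.

C_s ≈ 7.44 mg/L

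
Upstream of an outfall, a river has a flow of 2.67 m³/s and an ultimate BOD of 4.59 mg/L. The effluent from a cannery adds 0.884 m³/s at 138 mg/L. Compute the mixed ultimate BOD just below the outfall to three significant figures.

37.8 mg/L

Flow-weighted mixing: C = (Q_r C_r + Q_w C_w)/(Q_r + Q_w)
= (2.67×4.59 + 0.884×138)/(2.67 + 0.884) = 134.2/3.554 = 37.77 mg/L.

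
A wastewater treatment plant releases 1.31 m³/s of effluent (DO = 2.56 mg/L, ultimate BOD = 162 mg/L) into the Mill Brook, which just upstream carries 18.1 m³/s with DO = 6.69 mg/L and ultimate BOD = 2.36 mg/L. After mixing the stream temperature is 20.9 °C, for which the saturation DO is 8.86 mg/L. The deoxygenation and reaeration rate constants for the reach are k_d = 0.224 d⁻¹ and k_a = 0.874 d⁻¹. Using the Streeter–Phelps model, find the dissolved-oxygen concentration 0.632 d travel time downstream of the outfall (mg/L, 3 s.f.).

Mixed DO = (18.1×6.69 + 1.31×2.56)/(18.1+1.31) = 124.4/19.41 = 6.411 mg/L.
Mixed L₀ = (18.1×2.36 + 1.31×162)/(19.41) = 254.9/19.41 = 13.13 mg/L.
Initial deficit D₀ = C_s − DO₀ = 8.86 − 6.411 = 2.449 mg/L.
D(0.632) = [0.224×13.13/(0.874−0.224)](e^(−0.224×0.632) − e^(−0.874×0.632)) + 2.449 e^(−0.874×0.632)
= 4.526 × (0.8680 − 0.5756) + 2.449 × 0.5756 = 2.733 mg/L.
DO = 8.86 − 2.733 = 6.127 mg/L.

DO ≈ 6.13 mg/L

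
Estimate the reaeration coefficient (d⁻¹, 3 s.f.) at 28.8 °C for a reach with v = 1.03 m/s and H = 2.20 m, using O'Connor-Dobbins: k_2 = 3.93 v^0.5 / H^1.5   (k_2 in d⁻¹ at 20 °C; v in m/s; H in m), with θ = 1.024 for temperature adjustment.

k_2(20) = 3.93 × 1.03^0.5 / 2.20^1.5 = 3.93 × 1.015 / 3.263 = 1.222 d⁻¹.
k_2(28.8) = 1.222 × 1.024^(28.8−20) = 1.222 × 1.232 = 1.506 d⁻¹.

k_2 ≈ 1.51 d⁻¹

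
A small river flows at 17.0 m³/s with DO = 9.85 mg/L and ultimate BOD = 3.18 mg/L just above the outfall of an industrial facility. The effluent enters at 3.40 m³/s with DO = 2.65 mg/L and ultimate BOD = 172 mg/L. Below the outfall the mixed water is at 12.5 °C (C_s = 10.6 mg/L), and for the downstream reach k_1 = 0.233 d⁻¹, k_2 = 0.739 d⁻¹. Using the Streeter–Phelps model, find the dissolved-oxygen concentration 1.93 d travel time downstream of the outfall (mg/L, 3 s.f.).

DO ≈ 4.40 mg/L

Mixed DO = (17.0×9.85 + 3.40×2.65)/(17.0+3.40) = 176.5/20.40 = 8.650 mg/L.
Mixed L₀ = (17.0×3.18 + 3.40×172)/(20.40) = 638.9/20.40 = 31.32 mg/L.
Initial deficit D₀ = C_s − DO₀ = 10.6 − 8.650 = 1.950 mg/L.
D(1.93) = [0.233×31.32/(0.739−0.233)](e^(−0.233×1.93) − e^(−0.739×1.93)) + 1.950 e^(−0.739×1.93)
= 14.42 × (0.6378 − 0.2402) + 1.950 × 0.2402 = 6.202 mg/L.
DO = 10.6 − 6.202 = 4.398 mg/L.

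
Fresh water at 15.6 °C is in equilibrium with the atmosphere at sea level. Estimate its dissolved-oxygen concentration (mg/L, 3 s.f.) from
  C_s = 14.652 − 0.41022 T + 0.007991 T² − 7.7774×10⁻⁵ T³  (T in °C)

C_s = 14.652 − 0.41022×15.6 + 0.007991×15.6² − 7.7774×10⁻⁵×15.6³ = 9.902 mg/L.

C_s ≈ 9.90 mg/L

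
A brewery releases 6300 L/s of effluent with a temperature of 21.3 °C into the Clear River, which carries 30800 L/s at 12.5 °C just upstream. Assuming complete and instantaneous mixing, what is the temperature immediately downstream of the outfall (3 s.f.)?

14.0 °C

Flow-weighted mixing: C = (Q_r C_r + Q_w C_w)/(Q_r + Q_w)
= (30800×12.5 + 6300×21.3)/(30800 + 6300) = 519200/37100 = 13.99 °C.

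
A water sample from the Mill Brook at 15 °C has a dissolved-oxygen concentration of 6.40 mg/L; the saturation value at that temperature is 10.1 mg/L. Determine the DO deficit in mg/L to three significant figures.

D ≈ 3.70 mg/L

D = C_s − C = 10.1 − 6.40 = 3.70 mg/L.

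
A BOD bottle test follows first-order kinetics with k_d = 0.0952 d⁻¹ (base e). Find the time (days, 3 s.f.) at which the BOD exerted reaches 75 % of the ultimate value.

t ≈ 14.6 d

y/L₀ = 1 − e^(−k_d t) = 0.75 ⇒ e^(−k_d t) = 0.250
t = −ln(0.250) / 0.0952 = 1.386 / 0.0952 = 14.56 d.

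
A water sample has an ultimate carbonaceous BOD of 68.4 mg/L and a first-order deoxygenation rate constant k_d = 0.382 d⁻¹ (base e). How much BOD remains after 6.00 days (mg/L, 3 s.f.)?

L_t = L₀ e^(−k_d t) = 68.4 × e^(−0.382×6.00) = 68.4 × 0.1011 = 6.913 mg/L.

L ≈ 6.91 mg/L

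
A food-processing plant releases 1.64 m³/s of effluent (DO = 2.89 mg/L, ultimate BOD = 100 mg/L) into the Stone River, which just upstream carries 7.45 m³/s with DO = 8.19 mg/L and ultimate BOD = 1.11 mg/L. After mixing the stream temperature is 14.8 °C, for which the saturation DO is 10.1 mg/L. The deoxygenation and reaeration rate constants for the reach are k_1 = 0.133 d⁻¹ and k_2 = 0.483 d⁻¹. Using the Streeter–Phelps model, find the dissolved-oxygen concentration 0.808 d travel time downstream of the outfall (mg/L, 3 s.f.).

Mixed DO = (7.45×8.19 + 1.64×2.89)/(7.45+1.64) = 65.76/9.090 = 7.234 mg/L.
Mixed L₀ = (7.45×1.11 + 1.64×100)/(9.090) = 172.3/9.090 = 18.95 mg/L.
Initial deficit D₀ = C_s − DO₀ = 10.1 − 7.234 = 2.866 mg/L.
D(0.808) = [0.133×18.95/(0.483−0.133)](e^(−0.133×0.808) − e^(−0.483×0.808)) + 2.866 e^(−0.483×0.808)
= 7.202 × (0.8981 − 0.6769) + 2.866 × 0.6769 = 3.533 mg/L.
DO = 10.1 − 3.533 = 6.567 mg/L.

DO ≈ 6.57 mg/L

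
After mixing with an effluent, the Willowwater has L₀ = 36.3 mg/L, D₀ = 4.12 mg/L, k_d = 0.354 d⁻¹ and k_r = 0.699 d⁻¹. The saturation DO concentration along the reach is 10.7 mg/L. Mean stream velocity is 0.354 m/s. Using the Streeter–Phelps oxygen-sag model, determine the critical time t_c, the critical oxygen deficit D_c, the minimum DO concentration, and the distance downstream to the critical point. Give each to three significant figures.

At the critical point dD/dt = 0, so k_d L₀ e^(−k_d t) = k_r D. Substituting D(t) from the Streeter–Phelps equation and solving for t gives
t_c = ln[(k_r/k_d)(1 − D₀(k_r−k_d)/(k_d L₀))] / (k_r−k_d).
Here k_r−k_d = 0.3450 d⁻¹ and 1 − D₀(k_r−k_d)/(k_d L₀) = 1 − 4.12×0.3450/(0.354×36.3) = 0.8894, so
t_c = ln(1.975 × 0.8894) / 0.3450 = 0.5631 / 0.3450 = 1.632 d.
L(t_c) = L₀ e^(−k_d t_c) = 36.3 × 0.5611 = 20.37 mg/L, and at the critical point k_r D_c = k_d L, so D_c = (0.354/0.699) × 20.37 = 10.32 mg/L.
Minimum DO = C_s − D_c = 10.7 − 10.32 = 0.3846 mg/L.
x_c = v t_c = 0.354 m/s × 1.632 d × 86400 s/d = 49920 m ≈ 49.9 km.

t_c ≈ 1.63 d; D_c ≈ 10.3 mg/L; min DO ≈ 0.385 mg/L; x_c ≈ 49.9 km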